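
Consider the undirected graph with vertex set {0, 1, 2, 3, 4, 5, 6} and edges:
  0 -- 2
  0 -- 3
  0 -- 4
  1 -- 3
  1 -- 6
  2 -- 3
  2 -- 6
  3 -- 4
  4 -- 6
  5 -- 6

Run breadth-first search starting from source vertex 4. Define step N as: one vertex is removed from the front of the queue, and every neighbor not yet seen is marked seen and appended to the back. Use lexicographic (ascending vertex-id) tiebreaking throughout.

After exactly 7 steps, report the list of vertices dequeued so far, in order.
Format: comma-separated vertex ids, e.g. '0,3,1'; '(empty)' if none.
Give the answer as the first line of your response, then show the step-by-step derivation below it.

4,0,3,6,2,1,5

step 1: dequeue 4; queue=[0,3,6]; order=4
step 2: dequeue 0; queue=[3,6,2]; order=4,0
step 3: dequeue 3; queue=[6,2,1]; order=4,0,3
step 4: dequeue 6; queue=[2,1,5]; order=4,0,3,6
step 5: dequeue 2; queue=[1,5]; order=4,0,3,6,2
step 6: dequeue 1; queue=[5]; order=4,0,3,6,2,1
step 7: dequeue 5; queue=[(empty)]; order=4,0,3,6,2,1,5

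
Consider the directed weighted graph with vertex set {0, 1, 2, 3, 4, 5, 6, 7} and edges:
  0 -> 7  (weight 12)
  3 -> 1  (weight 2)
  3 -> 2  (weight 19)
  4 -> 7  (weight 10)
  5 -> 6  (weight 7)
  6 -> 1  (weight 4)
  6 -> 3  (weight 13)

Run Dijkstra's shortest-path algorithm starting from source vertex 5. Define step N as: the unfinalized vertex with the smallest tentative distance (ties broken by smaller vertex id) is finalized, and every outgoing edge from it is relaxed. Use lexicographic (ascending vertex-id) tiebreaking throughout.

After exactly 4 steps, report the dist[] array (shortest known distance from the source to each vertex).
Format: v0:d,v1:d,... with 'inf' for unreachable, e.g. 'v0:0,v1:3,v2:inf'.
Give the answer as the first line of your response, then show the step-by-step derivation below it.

v0:inf,v1:11,v2:39,v3:20,v4:inf,v5:0,v6:7,v7:inf

step 1: dist = v0:inf,v1:inf,v2:inf,v3:inf,v4:inf,v5:0,v6:7,v7:inf
step 2: dist = v0:inf,v1:11,v2:inf,v3:20,v4:inf,v5:0,v6:7,v7:inf
step 3: dist = v0:inf,v1:11,v2:inf,v3:20,v4:inf,v5:0,v6:7,v7:inf
step 4: dist = v0:inf,v1:11,v2:39,v3:20,v4:inf,v5:0,v6:7,v7:inf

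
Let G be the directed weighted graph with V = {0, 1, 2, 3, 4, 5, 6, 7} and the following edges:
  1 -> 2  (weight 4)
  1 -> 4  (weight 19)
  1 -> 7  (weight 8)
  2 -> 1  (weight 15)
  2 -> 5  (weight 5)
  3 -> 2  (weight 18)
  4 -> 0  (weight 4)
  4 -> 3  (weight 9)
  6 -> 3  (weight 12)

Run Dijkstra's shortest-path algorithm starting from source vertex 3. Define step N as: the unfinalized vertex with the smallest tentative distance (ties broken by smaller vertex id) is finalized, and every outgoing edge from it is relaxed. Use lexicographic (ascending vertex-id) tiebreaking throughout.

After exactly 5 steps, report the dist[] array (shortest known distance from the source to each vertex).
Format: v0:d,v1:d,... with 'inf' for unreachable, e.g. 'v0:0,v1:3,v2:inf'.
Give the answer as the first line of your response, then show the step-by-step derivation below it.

v0:inf,v1:33,v2:18,v3:0,v4:52,v5:23,v6:inf,v7:41

step 1: dist = v0:inf,v1:inf,v2:18,v3:0,v4:inf,v5:inf,v6:inf,v7:inf
step 2: dist = v0:inf,v1:33,v2:18,v3:0,v4:inf,v5:23,v6:inf,v7:inf
step 3: dist = v0:inf,v1:33,v2:18,v3:0,v4:inf,v5:23,v6:inf,v7:inf
step 4: dist = v0:inf,v1:33,v2:18,v3:0,v4:52,v5:23,v6:inf,v7:41
step 5: dist = v0:inf,v1:33,v2:18,v3:0,v4:52,v5:23,v6:inf,v7:41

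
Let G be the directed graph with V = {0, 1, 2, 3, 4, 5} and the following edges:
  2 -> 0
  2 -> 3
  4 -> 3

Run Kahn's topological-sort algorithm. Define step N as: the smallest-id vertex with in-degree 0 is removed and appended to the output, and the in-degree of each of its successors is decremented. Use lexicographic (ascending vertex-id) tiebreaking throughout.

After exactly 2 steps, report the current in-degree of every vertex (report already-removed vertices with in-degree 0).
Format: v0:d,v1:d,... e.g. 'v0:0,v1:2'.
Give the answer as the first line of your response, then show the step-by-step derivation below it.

v0:0,v1:0,v2:0,v3:1,v4:0,v5:0

step 1: output 1; order=[1]; indeg=(1,0,0,2,0,0)
step 2: output 2; order=[1,2]; indeg=(0,0,0,1,0,0)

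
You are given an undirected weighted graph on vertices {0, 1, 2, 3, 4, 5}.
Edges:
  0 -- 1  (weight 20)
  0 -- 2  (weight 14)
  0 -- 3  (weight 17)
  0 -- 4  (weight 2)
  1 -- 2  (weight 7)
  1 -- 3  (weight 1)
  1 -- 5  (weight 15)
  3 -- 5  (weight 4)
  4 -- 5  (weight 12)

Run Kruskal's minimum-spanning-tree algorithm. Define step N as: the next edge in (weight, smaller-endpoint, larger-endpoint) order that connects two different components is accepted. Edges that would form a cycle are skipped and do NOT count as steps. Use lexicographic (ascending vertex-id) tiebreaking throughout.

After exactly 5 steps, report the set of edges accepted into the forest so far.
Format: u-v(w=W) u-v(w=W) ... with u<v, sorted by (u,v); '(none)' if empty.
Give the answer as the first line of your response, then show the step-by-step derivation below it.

0-4(w=2) 1-2(w=7) 1-3(w=1) 3-5(w=4) 4-5(w=12)

step 1: add edge 1-3 (w=1); MST = {1-3(w=1)}
step 2: add edge 0-4 (w=2); MST = {0-4(w=2) 1-3(w=1)}
step 3: add edge 3-5 (w=4); MST = {0-4(w=2) 1-3(w=1) 3-5(w=4)}
step 4: add edge 1-2 (w=7); MST = {0-4(w=2) 1-2(w=7) 1-3(w=1) 3-5(w=4)}
step 5: add edge 4-5 (w=12); MST = {0-4(w=2) 1-2(w=7) 1-3(w=1) 3-5(w=4) 4-5(w=12)}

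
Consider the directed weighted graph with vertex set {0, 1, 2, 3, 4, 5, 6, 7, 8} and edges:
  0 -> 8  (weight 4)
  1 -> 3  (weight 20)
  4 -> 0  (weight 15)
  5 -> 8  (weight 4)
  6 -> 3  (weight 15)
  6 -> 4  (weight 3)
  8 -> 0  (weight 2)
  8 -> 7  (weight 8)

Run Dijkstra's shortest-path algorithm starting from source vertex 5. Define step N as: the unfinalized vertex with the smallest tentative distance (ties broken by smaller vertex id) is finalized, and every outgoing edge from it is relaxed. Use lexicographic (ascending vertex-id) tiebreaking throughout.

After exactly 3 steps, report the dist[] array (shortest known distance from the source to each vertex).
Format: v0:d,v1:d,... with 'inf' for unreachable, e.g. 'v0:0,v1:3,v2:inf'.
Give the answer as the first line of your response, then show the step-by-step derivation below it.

v0:6,v1:inf,v2:inf,v3:inf,v4:inf,v5:0,v6:inf,v7:12,v8:4

step 1: dist = v0:inf,v1:inf,v2:inf,v3:inf,v4:inf,v5:0,v6:inf,v7:inf,v8:4
step 2: dist = v0:6,v1:inf,v2:inf,v3:inf,v4:inf,v5:0,v6:inf,v7:12,v8:4
step 3: dist = v0:6,v1:inf,v2:inf,v3:inf,v4:inf,v5:0,v6:inf,v7:12,v8:4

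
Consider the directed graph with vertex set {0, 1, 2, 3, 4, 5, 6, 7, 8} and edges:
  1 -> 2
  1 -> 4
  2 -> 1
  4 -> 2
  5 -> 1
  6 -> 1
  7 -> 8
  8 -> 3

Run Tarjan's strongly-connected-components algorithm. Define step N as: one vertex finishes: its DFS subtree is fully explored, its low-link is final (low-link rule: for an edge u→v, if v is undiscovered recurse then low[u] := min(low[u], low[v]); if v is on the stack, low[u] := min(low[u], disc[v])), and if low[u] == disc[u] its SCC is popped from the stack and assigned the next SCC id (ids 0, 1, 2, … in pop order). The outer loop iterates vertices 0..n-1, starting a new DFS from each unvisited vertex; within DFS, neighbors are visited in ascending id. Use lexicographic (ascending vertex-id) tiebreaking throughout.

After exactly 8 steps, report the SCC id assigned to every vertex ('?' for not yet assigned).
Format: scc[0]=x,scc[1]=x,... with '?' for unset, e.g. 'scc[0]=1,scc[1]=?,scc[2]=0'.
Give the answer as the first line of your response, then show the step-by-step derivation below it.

scc[0]=0,scc[1]=1,scc[2]=1,scc[3]=2,scc[4]=1,scc[5]=3,scc[6]=4,scc[7]=?,scc[8]=5

step 1: low=(low[0]=0,low[1]=?,low[2]=?,low[3]=?,low[4]=?,low[5]=?,low[6]=?,low[7]=?,low[8]=?); scc=(scc[0]=0,scc[1]=?,scc[2]=?,scc[3]=?,scc[4]=?,scc[5]=?,scc[6]=?,scc[7]=?,scc[8]=?)
step 2: low=(low[0]=0,low[1]=1,low[2]=1,low[3]=?,low[4]=?,low[5]=?,low[6]=?,low[7]=?,low[8]=?); scc=(scc[0]=0,scc[1]=?,scc[2]=?,scc[3]=?,scc[4]=?,scc[5]=?,scc[6]=?,scc[7]=?,scc[8]=?)
step 3: low=(low[0]=0,low[1]=1,low[2]=1,low[3]=?,low[4]=2,low[5]=?,low[6]=?,low[7]=?,low[8]=?); scc=(scc[0]=0,scc[1]=?,scc[2]=?,scc[3]=?,scc[4]=?,scc[5]=?,scc[6]=?,scc[7]=?,scc[8]=?)
step 4: low=(low[0]=0,low[1]=1,low[2]=1,low[3]=?,low[4]=2,low[5]=?,low[6]=?,low[7]=?,low[8]=?); scc=(scc[0]=0,scc[1]=1,scc[2]=1,scc[3]=?,scc[4]=1,scc[5]=?,scc[6]=?,scc[7]=?,scc[8]=?)
step 5: low=(low[0]=0,low[1]=1,low[2]=1,low[3]=4,low[4]=2,low[5]=?,low[6]=?,low[7]=?,low[8]=?); scc=(scc[0]=0,scc[1]=1,scc[2]=1,scc[3]=2,scc[4]=1,scc[5]=?,scc[6]=?,scc[7]=?,scc[8]=?)
step 6: low=(low[0]=0,low[1]=1,low[2]=1,low[3]=4,low[4]=2,low[5]=5,low[6]=?,low[7]=?,low[8]=?); scc=(scc[0]=0,scc[1]=1,scc[2]=1,scc[3]=2,scc[4]=1,scc[5]=3,scc[6]=?,scc[7]=?,scc[8]=?)
step 7: low=(low[0]=0,low[1]=1,low[2]=1,low[3]=4,low[4]=2,low[5]=5,low[6]=6,low[7]=?,low[8]=?); scc=(scc[0]=0,scc[1]=1,scc[2]=1,scc[3]=2,scc[4]=1,scc[5]=3,scc[6]=4,scc[7]=?,scc[8]=?)
step 8: low=(low[0]=0,low[1]=1,low[2]=1,low[3]=4,low[4]=2,low[5]=5,low[6]=6,low[7]=7,low[8]=8); scc=(scc[0]=0,scc[1]=1,scc[2]=1,scc[3]=2,scc[4]=1,scc[5]=3,scc[6]=4,scc[7]=?,scc[8]=5)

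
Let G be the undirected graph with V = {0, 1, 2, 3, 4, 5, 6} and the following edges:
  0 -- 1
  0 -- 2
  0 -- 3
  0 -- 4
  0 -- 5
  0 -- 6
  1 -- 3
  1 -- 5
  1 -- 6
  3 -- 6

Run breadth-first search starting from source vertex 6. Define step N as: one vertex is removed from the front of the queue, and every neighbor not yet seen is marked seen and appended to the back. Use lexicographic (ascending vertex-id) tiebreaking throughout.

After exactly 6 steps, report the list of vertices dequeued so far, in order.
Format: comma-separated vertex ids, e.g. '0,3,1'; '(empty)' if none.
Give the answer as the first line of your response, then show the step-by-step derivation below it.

6,0,1,3,2,4

step 1: dequeue 6; queue=[0,1,3]; order=6
step 2: dequeue 0; queue=[1,3,2,4,5]; order=6,0
step 3: dequeue 1; queue=[3,2,4,5]; order=6,0,1
step 4: dequeue 3; queue=[2,4,5]; order=6,0,1,3
step 5: dequeue 2; queue=[4,5]; order=6,0,1,3,2
step 6: dequeue 4; queue=[5]; order=6,0,1,3,2,4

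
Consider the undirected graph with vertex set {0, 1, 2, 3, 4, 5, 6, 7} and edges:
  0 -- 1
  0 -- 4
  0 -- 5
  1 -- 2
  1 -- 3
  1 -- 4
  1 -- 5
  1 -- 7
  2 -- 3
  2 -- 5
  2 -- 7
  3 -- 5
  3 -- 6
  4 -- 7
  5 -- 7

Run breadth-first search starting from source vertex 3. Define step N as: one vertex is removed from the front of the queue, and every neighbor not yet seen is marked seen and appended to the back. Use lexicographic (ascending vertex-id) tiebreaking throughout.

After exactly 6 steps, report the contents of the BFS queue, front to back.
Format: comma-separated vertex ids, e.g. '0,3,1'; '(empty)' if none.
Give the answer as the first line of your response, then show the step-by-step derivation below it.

4,7

step 1: dequeue 3; queue=[1,2,5,6]; order=3
step 2: dequeue 1; queue=[2,5,6,0,4,7]; order=3,1
step 3: dequeue 2; queue=[5,6,0,4,7]; order=3,1,2
step 4: dequeue 5; queue=[6,0,4,7]; order=3,1,2,5
step 5: dequeue 6; queue=[0,4,7]; order=3,1,2,5,6
step 6: dequeue 0; queue=[4,7]; order=3,1,2,5,6,0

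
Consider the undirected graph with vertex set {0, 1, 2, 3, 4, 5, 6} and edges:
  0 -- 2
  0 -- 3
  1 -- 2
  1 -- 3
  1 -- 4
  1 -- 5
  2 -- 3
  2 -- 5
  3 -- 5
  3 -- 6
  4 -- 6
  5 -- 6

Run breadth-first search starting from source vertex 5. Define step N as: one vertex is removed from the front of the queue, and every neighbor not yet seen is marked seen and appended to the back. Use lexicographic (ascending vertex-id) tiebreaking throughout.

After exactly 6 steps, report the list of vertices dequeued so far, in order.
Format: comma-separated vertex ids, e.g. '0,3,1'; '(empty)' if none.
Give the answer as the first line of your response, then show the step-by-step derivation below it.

5,1,2,3,6,4

step 1: dequeue 5; queue=[1,2,3,6]; order=5
step 2: dequeue 1; queue=[2,3,6,4]; order=5,1
step 3: dequeue 2; queue=[3,6,4,0]; order=5,1,2
step 4: dequeue 3; queue=[6,4,0]; order=5,1,2,3
step 5: dequeue 6; queue=[4,0]; order=5,1,2,3,6
step 6: dequeue 4; queue=[0]; order=5,1,2,3,6,4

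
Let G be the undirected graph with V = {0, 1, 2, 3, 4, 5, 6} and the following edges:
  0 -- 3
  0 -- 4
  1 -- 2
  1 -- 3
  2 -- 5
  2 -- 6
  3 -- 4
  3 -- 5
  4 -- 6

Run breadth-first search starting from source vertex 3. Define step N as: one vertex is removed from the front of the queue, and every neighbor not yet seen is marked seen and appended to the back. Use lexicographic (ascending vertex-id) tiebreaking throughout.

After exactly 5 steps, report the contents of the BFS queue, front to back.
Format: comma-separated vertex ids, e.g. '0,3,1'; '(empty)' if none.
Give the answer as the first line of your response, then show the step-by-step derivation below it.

2,6

step 1: dequeue 3; queue=[0,1,4,5]; order=3
step 2: dequeue 0; queue=[1,4,5]; order=3,0
step 3: dequeue 1; queue=[4,5,2]; order=3,0,1
step 4: dequeue 4; queue=[5,2,6]; order=3,0,1,4
step 5: dequeue 5; queue=[2,6]; order=3,0,1,4,5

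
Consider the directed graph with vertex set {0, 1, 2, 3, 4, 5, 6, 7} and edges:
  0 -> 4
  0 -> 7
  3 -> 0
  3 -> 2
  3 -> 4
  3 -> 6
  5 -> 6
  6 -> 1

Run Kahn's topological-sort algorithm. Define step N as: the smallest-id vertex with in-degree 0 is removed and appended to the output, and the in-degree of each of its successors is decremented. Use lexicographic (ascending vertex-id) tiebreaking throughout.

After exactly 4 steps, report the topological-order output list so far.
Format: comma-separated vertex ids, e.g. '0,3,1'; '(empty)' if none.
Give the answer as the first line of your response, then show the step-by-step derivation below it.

3,0,2,4

step 1: output 3; order=[3]; indeg=(0,1,0,0,1,0,1,1)
step 2: output 0; order=[3,0]; indeg=(0,1,0,0,0,0,1,0)
step 3: output 2; order=[3,0,2]; indeg=(0,1,0,0,0,0,1,0)
step 4: output 4; order=[3,0,2,4]; indeg=(0,1,0,0,0,0,1,0)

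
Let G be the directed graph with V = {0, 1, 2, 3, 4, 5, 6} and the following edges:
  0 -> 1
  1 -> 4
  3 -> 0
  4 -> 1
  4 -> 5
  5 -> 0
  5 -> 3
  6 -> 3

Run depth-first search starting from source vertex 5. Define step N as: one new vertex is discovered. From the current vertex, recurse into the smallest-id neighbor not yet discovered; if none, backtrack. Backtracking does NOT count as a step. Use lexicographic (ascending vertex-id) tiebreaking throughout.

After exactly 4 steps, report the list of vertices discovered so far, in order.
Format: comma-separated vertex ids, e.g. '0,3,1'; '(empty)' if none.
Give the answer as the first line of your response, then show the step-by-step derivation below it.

5,0,1,4

step 1: discover 5; path=5; order=5
step 2: discover 0; path=5>0; order=5,0
step 3: discover 1; path=5>0>1; order=5,0,1
step 4: discover 4; path=5>0>1>4; order=5,0,1,4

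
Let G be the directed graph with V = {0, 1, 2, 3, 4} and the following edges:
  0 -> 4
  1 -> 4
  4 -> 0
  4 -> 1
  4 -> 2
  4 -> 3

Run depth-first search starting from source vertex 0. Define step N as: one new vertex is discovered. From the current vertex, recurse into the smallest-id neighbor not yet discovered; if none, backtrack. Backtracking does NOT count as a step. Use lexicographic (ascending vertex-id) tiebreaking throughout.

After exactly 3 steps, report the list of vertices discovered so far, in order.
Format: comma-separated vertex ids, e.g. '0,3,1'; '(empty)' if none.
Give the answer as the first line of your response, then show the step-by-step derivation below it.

0,4,1

step 1: discover 0; path=0; order=0
step 2: discover 4; path=0>4; order=0,4
step 3: discover 1; path=0>4>1; order=0,4,1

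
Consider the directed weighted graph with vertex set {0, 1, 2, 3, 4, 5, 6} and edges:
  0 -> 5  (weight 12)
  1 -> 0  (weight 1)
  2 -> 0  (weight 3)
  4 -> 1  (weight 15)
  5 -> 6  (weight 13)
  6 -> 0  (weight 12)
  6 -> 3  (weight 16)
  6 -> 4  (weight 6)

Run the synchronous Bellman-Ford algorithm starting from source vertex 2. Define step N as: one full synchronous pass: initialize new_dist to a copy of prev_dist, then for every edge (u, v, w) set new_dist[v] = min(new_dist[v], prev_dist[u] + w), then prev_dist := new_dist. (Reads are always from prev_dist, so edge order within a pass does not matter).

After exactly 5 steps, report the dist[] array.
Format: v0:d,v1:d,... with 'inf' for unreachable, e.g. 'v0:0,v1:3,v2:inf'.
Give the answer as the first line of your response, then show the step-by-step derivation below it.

v0:3,v1:49,v2:0,v3:44,v4:34,v5:15,v6:28

step 1: dist = v0:3,v1:inf,v2:0,v3:inf,v4:inf,v5:inf,v6:inf
step 2: dist = v0:3,v1:inf,v2:0,v3:inf,v4:inf,v5:15,v6:inf
step 3: dist = v0:3,v1:inf,v2:0,v3:inf,v4:inf,v5:15,v6:28
step 4: dist = v0:3,v1:inf,v2:0,v3:44,v4:34,v5:15,v6:28
step 5: dist = v0:3,v1:49,v2:0,v3:44,v4:34,v5:15,v6:28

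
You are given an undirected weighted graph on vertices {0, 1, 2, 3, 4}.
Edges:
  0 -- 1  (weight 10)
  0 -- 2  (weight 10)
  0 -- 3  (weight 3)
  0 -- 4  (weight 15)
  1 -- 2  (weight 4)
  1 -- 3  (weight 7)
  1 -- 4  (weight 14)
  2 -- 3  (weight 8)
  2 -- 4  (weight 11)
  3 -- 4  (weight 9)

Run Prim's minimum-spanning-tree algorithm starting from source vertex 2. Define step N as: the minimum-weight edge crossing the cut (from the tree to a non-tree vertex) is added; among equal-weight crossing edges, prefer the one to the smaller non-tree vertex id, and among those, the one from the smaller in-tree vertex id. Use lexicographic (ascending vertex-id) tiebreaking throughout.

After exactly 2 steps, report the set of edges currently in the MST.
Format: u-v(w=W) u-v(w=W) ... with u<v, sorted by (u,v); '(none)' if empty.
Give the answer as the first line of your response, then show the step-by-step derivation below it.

1-2(w=4) 1-3(w=7)

step 1: add edge 1-2 (w=4); MST = {1-2(w=4)}
step 2: add edge 1-3 (w=7); MST = {1-2(w=4) 1-3(w=7)}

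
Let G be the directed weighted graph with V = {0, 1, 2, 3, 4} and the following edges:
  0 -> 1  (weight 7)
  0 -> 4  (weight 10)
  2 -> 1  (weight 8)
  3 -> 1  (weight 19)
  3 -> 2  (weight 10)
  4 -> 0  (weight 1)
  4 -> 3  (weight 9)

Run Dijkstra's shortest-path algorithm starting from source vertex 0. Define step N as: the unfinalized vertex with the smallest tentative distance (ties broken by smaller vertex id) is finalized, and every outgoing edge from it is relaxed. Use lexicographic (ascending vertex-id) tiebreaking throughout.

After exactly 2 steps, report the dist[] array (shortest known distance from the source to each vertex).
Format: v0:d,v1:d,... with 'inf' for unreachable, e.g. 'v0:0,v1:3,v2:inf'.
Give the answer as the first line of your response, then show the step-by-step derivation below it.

v0:0,v1:7,v2:inf,v3:inf,v4:10

step 1: dist = v0:0,v1:7,v2:inf,v3:inf,v4:10
step 2: dist = v0:0,v1:7,v2:inf,v3:inf,v4:10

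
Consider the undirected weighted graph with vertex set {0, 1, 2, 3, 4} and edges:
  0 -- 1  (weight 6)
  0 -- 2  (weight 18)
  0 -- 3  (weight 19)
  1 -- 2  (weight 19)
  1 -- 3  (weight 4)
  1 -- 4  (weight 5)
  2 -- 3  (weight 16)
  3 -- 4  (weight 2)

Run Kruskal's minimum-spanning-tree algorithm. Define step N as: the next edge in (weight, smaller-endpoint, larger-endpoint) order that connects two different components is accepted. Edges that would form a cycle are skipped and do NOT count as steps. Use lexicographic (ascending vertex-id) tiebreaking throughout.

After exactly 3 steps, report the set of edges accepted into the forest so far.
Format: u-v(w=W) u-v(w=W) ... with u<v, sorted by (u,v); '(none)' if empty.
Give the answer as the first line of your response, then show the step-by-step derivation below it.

0-1(w=6) 1-3(w=4) 3-4(w=2)

step 1: add edge 3-4 (w=2); MST = {3-4(w=2)}
step 2: add edge 1-3 (w=4); MST = {1-3(w=4) 3-4(w=2)}
step 3: add edge 0-1 (w=6); MST = {0-1(w=6) 1-3(w=4) 3-4(w=2)}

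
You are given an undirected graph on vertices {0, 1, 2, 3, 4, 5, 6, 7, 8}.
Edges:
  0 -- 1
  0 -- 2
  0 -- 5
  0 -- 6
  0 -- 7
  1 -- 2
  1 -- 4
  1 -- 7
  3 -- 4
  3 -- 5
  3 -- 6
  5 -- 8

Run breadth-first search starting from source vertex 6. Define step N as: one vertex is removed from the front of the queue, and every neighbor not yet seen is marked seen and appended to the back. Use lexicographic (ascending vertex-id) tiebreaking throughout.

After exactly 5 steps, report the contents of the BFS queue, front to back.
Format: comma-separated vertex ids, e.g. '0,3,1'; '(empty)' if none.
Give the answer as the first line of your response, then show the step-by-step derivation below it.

5,7,4

step 1: dequeue 6; queue=[0,3]; order=6
step 2: dequeue 0; queue=[3,1,2,5,7]; order=6,0
step 3: dequeue 3; queue=[1,2,5,7,4]; order=6,0,3
step 4: dequeue 1; queue=[2,5,7,4]; order=6,0,3,1
step 5: dequeue 2; queue=[5,7,4]; order=6,0,3,1,2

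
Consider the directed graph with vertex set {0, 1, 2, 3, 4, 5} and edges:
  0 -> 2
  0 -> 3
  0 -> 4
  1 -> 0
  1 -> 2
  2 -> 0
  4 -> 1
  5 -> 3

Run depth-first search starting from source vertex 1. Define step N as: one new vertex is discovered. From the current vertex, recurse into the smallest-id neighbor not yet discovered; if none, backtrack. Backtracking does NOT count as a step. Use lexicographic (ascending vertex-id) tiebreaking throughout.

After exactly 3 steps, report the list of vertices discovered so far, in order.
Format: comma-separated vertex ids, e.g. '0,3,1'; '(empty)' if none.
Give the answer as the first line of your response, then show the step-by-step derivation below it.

1,0,2

step 1: discover 1; path=1; order=1
step 2: discover 0; path=1>0; order=1,0
step 3: discover 2; path=1>0>2; order=1,0,2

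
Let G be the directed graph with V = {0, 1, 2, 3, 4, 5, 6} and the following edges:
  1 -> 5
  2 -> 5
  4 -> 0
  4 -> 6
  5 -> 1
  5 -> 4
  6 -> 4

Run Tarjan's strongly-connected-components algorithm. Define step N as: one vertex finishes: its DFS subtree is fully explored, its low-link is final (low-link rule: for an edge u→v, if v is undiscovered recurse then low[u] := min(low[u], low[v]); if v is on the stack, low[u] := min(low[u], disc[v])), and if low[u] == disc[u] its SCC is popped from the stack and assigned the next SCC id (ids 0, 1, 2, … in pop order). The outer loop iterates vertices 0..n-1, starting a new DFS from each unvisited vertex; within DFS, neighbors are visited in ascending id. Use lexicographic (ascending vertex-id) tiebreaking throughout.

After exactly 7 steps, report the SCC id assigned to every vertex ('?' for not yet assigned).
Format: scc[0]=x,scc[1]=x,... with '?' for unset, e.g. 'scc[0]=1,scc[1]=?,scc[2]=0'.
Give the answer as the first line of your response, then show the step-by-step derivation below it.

scc[0]=0,scc[1]=2,scc[2]=3,scc[3]=4,scc[4]=1,scc[5]=2,scc[6]=1

step 1: low=(low[0]=0,low[1]=?,low[2]=?,low[3]=?,low[4]=?,low[5]=?,low[6]=?); scc=(scc[0]=0,scc[1]=?,scc[2]=?,scc[3]=?,scc[4]=?,scc[5]=?,scc[6]=?)
step 2: low=(low[0]=0,low[1]=1,low[2]=?,low[3]=?,low[4]=3,low[5]=1,low[6]=3); scc=(scc[0]=0,scc[1]=?,scc[2]=?,scc[3]=?,scc[4]=?,scc[5]=?,scc[6]=?)
step 3: low=(low[0]=0,low[1]=1,low[2]=?,low[3]=?,low[4]=3,low[5]=1,low[6]=3); scc=(scc[0]=0,scc[1]=?,scc[2]=?,scc[3]=?,scc[4]=1,scc[5]=?,scc[6]=1)
step 4: low=(low[0]=0,low[1]=1,low[2]=?,low[3]=?,low[4]=3,low[5]=1,low[6]=3); scc=(scc[0]=0,scc[1]=?,scc[2]=?,scc[3]=?,scc[4]=1,scc[5]=?,scc[6]=1)
step 5: low=(low[0]=0,low[1]=1,low[2]=?,low[3]=?,low[4]=3,low[5]=1,low[6]=3); scc=(scc[0]=0,scc[1]=2,scc[2]=?,scc[3]=?,scc[4]=1,scc[5]=2,scc[6]=1)
step 6: low=(low[0]=0,low[1]=1,low[2]=5,low[3]=?,low[4]=3,low[5]=1,low[6]=3); scc=(scc[0]=0,scc[1]=2,scc[2]=3,scc[3]=?,scc[4]=1,scc[5]=2,scc[6]=1)
step 7: low=(low[0]=0,low[1]=1,low[2]=5,low[3]=6,low[4]=3,low[5]=1,low[6]=3); scc=(scc[0]=0,scc[1]=2,scc[2]=3,scc[3]=4,scc[4]=1,scc[5]=2,scc[6]=1)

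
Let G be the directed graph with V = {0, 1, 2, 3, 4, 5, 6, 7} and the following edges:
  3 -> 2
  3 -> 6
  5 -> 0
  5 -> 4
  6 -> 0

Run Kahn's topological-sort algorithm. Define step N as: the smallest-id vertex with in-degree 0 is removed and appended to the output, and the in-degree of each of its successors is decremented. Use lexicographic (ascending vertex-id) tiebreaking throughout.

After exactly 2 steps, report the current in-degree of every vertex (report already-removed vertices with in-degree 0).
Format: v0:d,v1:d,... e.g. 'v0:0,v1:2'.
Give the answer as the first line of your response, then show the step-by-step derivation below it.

v0:2,v1:0,v2:0,v3:0,v4:1,v5:0,v6:0,v7:0

step 1: output 1; order=[1]; indeg=(2,0,1,0,1,0,1,0)
step 2: output 3; order=[1,3]; indeg=(2,0,0,0,1,0,0,0)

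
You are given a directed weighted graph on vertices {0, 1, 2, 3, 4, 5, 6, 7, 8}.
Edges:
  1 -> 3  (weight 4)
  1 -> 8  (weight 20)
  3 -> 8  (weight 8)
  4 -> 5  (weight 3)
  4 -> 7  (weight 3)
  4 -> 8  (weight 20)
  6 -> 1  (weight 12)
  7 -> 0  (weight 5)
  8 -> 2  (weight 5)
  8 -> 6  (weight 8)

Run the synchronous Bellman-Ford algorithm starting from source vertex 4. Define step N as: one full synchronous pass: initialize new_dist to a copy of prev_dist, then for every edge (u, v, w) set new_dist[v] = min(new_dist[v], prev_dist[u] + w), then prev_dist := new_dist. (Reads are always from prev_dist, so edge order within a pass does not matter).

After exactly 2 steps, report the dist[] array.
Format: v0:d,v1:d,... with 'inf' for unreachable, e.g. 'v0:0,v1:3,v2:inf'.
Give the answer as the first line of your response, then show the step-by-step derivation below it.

v0:8,v1:inf,v2:25,v3:inf,v4:0,v5:3,v6:28,v7:3,v8:20

step 1: dist = v0:inf,v1:inf,v2:inf,v3:inf,v4:0,v5:3,v6:inf,v7:3,v8:20
step 2: dist = v0:8,v1:inf,v2:25,v3:inf,v4:0,v5:3,v6:28,v7:3,v8:20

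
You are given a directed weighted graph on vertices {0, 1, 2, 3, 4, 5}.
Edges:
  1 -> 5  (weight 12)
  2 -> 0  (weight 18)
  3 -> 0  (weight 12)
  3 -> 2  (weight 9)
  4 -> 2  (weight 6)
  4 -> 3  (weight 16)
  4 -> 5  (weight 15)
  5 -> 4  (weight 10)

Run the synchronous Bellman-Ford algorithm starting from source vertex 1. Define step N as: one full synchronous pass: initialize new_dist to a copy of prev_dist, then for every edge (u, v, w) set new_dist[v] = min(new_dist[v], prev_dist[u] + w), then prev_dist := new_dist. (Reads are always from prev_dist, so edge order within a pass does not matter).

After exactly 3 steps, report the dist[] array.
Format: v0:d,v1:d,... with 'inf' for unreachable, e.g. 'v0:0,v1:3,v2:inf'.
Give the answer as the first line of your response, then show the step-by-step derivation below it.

v0:inf,v1:0,v2:28,v3:38,v4:22,v5:12

step 1: dist = v0:inf,v1:0,v2:inf,v3:inf,v4:inf,v5:12
step 2: dist = v0:inf,v1:0,v2:inf,v3:inf,v4:22,v5:12
step 3: dist = v0:inf,v1:0,v2:28,v3:38,v4:22,v5:12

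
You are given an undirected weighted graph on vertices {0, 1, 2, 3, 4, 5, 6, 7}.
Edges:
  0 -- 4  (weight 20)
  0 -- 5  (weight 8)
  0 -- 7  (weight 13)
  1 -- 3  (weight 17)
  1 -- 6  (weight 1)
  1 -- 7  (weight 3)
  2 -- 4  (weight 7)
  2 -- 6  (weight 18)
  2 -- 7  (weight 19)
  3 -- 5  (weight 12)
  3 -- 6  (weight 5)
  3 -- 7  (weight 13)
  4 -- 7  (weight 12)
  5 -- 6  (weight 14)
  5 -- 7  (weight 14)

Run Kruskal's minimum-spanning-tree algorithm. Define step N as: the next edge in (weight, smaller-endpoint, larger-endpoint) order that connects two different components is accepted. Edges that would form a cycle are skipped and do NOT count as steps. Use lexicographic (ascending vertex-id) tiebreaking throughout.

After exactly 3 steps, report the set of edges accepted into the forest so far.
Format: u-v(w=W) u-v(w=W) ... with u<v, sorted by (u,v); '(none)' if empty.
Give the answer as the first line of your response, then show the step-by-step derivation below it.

1-6(w=1) 1-7(w=3) 3-6(w=5)

step 1: add edge 1-6 (w=1); MST = {1-6(w=1)}
step 2: add edge 1-7 (w=3); MST = {1-6(w=1) 1-7(w=3)}
step 3: add edge 3-6 (w=5); MST = {1-6(w=1) 1-7(w=3) 3-6(w=5)}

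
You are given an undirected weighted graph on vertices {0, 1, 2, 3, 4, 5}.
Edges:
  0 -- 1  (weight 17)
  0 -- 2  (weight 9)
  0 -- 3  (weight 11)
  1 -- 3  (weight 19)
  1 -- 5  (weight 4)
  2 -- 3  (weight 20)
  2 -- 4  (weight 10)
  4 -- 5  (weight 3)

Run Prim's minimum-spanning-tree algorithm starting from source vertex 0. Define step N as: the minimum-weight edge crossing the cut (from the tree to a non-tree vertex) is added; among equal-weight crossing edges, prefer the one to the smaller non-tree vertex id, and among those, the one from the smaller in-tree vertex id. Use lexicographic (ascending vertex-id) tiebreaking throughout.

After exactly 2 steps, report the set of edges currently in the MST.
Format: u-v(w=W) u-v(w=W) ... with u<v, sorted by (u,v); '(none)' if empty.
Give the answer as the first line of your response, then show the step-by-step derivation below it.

0-2(w=9) 2-4(w=10)

step 1: add edge 0-2 (w=9); MST = {0-2(w=9)}
step 2: add edge 2-4 (w=10); MST = {0-2(w=9) 2-4(w=10)}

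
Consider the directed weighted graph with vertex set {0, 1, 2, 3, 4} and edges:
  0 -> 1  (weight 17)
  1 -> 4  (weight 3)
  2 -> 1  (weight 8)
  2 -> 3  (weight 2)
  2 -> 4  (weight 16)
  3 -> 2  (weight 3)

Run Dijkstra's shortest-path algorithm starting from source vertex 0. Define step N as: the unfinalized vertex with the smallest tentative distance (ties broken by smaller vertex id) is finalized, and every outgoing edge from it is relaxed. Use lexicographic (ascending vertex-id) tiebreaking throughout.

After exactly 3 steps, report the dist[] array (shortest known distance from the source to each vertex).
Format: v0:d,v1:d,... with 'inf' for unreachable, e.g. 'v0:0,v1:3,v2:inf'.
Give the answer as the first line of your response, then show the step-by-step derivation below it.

v0:0,v1:17,v2:inf,v3:inf,v4:20

step 1: dist = v0:0,v1:17,v2:inf,v3:inf,v4:inf
step 2: dist = v0:0,v1:17,v2:inf,v3:inf,v4:20
step 3: dist = v0:0,v1:17,v2:inf,v3:inf,v4:20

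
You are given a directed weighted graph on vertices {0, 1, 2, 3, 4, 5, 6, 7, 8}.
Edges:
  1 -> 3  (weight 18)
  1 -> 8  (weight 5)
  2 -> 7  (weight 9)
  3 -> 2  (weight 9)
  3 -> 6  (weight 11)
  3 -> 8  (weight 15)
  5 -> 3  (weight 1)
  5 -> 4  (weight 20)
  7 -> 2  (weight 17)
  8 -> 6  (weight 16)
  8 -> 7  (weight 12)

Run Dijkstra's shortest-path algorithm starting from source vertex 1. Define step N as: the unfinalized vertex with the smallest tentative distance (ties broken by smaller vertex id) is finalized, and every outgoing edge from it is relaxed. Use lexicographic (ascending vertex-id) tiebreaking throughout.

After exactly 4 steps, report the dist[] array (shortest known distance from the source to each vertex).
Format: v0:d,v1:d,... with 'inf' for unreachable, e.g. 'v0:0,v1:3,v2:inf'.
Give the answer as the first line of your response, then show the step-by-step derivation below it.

v0:inf,v1:0,v2:27,v3:18,v4:inf,v5:inf,v6:21,v7:17,v8:5

step 1: dist = v0:inf,v1:0,v2:inf,v3:18,v4:inf,v5:inf,v6:inf,v7:inf,v8:5
step 2: dist = v0:inf,v1:0,v2:inf,v3:18,v4:inf,v5:inf,v6:21,v7:17,v8:5
step 3: dist = v0:inf,v1:0,v2:34,v3:18,v4:inf,v5:inf,v6:21,v7:17,v8:5
step 4: dist = v0:inf,v1:0,v2:27,v3:18,v4:inf,v5:inf,v6:21,v7:17,v8:5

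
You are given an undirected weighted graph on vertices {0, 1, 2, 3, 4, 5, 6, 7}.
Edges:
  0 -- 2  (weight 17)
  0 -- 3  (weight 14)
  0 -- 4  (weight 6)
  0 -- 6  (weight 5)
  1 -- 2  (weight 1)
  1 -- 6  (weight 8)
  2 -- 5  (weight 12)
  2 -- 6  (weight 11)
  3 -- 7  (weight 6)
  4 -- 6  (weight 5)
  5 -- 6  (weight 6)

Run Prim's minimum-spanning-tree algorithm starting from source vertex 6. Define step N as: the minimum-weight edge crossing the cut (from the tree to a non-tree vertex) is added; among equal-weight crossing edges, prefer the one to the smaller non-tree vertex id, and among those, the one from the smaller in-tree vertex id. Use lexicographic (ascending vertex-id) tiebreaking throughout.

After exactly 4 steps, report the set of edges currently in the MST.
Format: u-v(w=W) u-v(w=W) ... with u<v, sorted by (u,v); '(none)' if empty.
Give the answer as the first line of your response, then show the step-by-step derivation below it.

0-6(w=5) 1-6(w=8) 4-6(w=5) 5-6(w=6)

step 1: add edge 0-6 (w=5); MST = {0-6(w=5)}
step 2: add edge 4-6 (w=5); MST = {0-6(w=5) 4-6(w=5)}
step 3: add edge 5-6 (w=6); MST = {0-6(w=5) 4-6(w=5) 5-6(w=6)}
step 4: add edge 1-6 (w=8); MST = {0-6(w=5) 1-6(w=8) 4-6(w=5) 5-6(w=6)}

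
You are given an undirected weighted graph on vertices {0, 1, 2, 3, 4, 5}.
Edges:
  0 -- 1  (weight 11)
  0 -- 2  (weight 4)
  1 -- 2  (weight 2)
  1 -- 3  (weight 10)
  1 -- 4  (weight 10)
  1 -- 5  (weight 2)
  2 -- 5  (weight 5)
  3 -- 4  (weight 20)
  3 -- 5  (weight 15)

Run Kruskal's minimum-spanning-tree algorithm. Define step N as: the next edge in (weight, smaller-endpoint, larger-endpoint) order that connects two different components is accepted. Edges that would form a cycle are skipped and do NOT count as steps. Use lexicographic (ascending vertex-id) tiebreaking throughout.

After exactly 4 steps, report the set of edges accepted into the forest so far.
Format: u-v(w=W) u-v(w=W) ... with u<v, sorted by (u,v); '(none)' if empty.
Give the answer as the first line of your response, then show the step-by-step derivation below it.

0-2(w=4) 1-2(w=2) 1-3(w=10) 1-5(w=2)

step 1: add edge 1-2 (w=2); MST = {1-2(w=2)}
step 2: add edge 1-5 (w=2); MST = {1-2(w=2) 1-5(w=2)}
step 3: add edge 0-2 (w=4); MST = {0-2(w=4) 1-2(w=2) 1-5(w=2)}
step 4: add edge 1-3 (w=10); MST = {0-2(w=4) 1-2(w=2) 1-3(w=10) 1-5(w=2)}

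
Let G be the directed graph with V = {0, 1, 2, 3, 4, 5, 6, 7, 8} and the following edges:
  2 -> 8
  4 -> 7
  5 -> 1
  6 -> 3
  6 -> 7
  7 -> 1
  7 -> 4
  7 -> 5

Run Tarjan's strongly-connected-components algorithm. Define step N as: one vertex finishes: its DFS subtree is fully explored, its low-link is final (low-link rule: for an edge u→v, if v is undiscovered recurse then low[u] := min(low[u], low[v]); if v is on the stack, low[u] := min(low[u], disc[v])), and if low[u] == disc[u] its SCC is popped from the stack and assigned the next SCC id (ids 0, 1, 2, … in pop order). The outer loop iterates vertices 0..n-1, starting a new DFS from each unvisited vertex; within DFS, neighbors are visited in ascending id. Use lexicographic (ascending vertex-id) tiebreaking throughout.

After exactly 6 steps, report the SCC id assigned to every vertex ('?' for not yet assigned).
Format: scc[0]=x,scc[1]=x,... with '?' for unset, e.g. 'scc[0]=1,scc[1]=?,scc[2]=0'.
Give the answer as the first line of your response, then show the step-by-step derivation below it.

scc[0]=0,scc[1]=1,scc[2]=3,scc[3]=4,scc[4]=?,scc[5]=5,scc[6]=?,scc[7]=?,scc[8]=2

step 1: low=(low[0]=0,low[1]=?,low[2]=?,low[3]=?,low[4]=?,low[5]=?,low[6]=?,low[7]=?,low[8]=?); scc=(scc[0]=0,scc[1]=?,scc[2]=?,scc[3]=?,scc[4]=?,scc[5]=?,scc[6]=?,scc[7]=?,scc[8]=?)
step 2: low=(low[0]=0,low[1]=1,low[2]=?,low[3]=?,low[4]=?,low[5]=?,low[6]=?,low[7]=?,low[8]=?); scc=(scc[0]=0,scc[1]=1,scc[2]=?,scc[3]=?,scc[4]=?,scc[5]=?,scc[6]=?,scc[7]=?,scc[8]=?)
step 3: low=(low[0]=0,low[1]=1,low[2]=2,low[3]=?,low[4]=?,low[5]=?,low[6]=?,low[7]=?,low[8]=3); scc=(scc[0]=0,scc[1]=1,scc[2]=?,scc[3]=?,scc[4]=?,scc[5]=?,scc[6]=?,scc[7]=?,scc[8]=2)
step 4: low=(low[0]=0,low[1]=1,low[2]=2,low[3]=?,low[4]=?,low[5]=?,low[6]=?,low[7]=?,low[8]=3); scc=(scc[0]=0,scc[1]=1,scc[2]=3,scc[3]=?,scc[4]=?,scc[5]=?,scc[6]=?,scc[7]=?,scc[8]=2)
step 5: low=(low[0]=0,low[1]=1,low[2]=2,low[3]=4,low[4]=?,low[5]=?,low[6]=?,low[7]=?,low[8]=3); scc=(scc[0]=0,scc[1]=1,scc[2]=3,scc[3]=4,scc[4]=?,scc[5]=?,scc[6]=?,scc[7]=?,scc[8]=2)
step 6: low=(low[0]=0,low[1]=1,low[2]=2,low[3]=4,low[4]=5,low[5]=7,low[6]=?,low[7]=5,low[8]=3); scc=(scc[0]=0,scc[1]=1,scc[2]=3,scc[3]=4,scc[4]=?,scc[5]=5,scc[6]=?,scc[7]=?,scc[8]=2)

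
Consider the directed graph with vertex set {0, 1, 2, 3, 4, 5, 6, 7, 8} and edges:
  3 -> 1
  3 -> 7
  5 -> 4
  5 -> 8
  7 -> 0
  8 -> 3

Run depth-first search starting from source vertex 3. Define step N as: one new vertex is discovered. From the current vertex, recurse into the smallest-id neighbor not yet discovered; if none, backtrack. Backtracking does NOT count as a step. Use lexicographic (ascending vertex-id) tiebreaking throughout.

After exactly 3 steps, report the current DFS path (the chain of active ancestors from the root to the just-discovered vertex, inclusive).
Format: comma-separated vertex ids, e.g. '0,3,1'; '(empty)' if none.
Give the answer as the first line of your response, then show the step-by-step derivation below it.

3,7

step 1: discover 3; path=3; order=3
step 2: discover 1; path=3>1; order=3,1
step 3: discover 7; path=3>7; order=3,1,7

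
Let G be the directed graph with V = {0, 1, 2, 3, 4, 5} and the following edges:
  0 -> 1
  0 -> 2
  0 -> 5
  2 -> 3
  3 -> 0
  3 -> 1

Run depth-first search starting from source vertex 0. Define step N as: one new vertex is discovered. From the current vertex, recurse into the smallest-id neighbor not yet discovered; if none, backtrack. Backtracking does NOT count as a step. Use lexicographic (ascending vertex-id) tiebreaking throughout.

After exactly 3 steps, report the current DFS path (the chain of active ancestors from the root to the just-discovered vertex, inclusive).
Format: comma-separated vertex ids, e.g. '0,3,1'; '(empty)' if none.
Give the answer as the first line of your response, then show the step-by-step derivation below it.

0,2

step 1: discover 0; path=0; order=0
step 2: discover 1; path=0>1; order=0,1
step 3: discover 2; path=0>2; order=0,1,2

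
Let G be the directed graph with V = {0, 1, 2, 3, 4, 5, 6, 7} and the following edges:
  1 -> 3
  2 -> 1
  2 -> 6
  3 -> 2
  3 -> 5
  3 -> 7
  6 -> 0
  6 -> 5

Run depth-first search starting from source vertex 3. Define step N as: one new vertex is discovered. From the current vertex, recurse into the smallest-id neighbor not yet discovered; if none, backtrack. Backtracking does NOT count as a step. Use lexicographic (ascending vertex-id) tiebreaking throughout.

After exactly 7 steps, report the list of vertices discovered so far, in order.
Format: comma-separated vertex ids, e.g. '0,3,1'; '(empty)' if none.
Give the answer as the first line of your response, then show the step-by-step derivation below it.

3,2,1,6,0,5,7

step 1: discover 3; path=3; order=3
step 2: discover 2; path=3>2; order=3,2
step 3: discover 1; path=3>2>1; order=3,2,1
step 4: discover 6; path=3>2>6; order=3,2,1,6
step 5: discover 0; path=3>2>6>0; order=3,2,1,6,0
step 6: discover 5; path=3>2>6>5; order=3,2,1,6,0,5
step 7: discover 7; path=3>7; order=3,2,1,6,0,5,7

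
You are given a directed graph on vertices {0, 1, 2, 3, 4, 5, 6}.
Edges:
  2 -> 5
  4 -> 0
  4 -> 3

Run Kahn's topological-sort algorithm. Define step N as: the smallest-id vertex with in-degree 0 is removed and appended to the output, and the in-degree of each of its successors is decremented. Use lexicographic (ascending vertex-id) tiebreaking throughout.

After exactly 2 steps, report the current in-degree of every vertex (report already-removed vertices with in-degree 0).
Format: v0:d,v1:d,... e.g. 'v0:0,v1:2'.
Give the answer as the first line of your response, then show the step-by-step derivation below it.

v0:1,v1:0,v2:0,v3:1,v4:0,v5:0,v6:0

step 1: output 1; order=[1]; indeg=(1,0,0,1,0,1,0)
step 2: output 2; order=[1,2]; indeg=(1,0,0,1,0,0,0)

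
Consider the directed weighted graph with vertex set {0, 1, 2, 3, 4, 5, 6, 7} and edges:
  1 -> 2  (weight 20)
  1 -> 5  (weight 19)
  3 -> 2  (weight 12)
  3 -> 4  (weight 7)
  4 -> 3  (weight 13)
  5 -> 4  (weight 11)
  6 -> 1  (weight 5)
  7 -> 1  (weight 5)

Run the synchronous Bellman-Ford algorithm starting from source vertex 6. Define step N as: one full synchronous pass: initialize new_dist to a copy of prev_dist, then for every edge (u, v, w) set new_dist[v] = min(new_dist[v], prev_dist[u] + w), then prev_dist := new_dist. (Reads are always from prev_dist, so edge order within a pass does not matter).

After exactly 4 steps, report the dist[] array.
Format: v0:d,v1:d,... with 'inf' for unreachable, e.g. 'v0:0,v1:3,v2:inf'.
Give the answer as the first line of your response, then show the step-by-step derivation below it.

v0:inf,v1:5,v2:25,v3:48,v4:35,v5:24,v6:0,v7:inf

step 1: dist = v0:inf,v1:5,v2:inf,v3:inf,v4:inf,v5:inf,v6:0,v7:inf
step 2: dist = v0:inf,v1:5,v2:25,v3:inf,v4:inf,v5:24,v6:0,v7:inf
step 3: dist = v0:inf,v1:5,v2:25,v3:inf,v4:35,v5:24,v6:0,v7:inf
step 4: dist = v0:inf,v1:5,v2:25,v3:48,v4:35,v5:24,v6:0,v7:inf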